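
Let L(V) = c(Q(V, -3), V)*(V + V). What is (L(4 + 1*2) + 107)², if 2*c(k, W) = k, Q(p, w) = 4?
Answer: 17161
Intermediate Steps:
c(k, W) = k/2
L(V) = 4*V (L(V) = ((½)*4)*(V + V) = 2*(2*V) = 4*V)
(L(4 + 1*2) + 107)² = (4*(4 + 1*2) + 107)² = (4*(4 + 2) + 107)² = (4*6 + 107)² = (24 + 107)² = 131² = 17161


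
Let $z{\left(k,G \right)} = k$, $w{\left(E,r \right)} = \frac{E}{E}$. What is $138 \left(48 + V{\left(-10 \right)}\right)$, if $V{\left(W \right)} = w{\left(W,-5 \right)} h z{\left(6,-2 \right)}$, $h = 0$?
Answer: $6624$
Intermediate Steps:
$w{\left(E,r \right)} = 1$
$V{\left(W \right)} = 0$ ($V{\left(W \right)} = 1 \cdot 0 \cdot 6 = 0 \cdot 6 = 0$)
$138 \left(48 + V{\left(-10 \right)}\right) = 138 \left(48 + 0\right) = 138 \cdot 48 = 6624$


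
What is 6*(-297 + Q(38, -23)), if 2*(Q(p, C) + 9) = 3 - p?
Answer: -1941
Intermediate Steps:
Q(p, C) = -15/2 - p/2 (Q(p, C) = -9 + (3 - p)/2 = -9 + (3/2 - p/2) = -15/2 - p/2)
6*(-297 + Q(38, -23)) = 6*(-297 + (-15/2 - ½*38)) = 6*(-297 + (-15/2 - 19)) = 6*(-297 - 53/2) = 6*(-647/2) = -1941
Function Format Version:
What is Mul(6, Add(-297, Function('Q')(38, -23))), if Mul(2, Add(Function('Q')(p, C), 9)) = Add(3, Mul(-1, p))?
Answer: -1941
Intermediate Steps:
Function('Q')(p, C) = Add(Rational(-15, 2), Mul(Rational(-1, 2), p)) (Function('Q')(p, C) = Add(-9, Mul(Rational(1, 2), Add(3, Mul(-1, p)))) = Add(-9, Add(Rational(3, 2), Mul(Rational(-1, 2), p))) = Add(Rational(-15, 2), Mul(Rational(-1, 2), p)))
Mul(6, Add(-297, Function('Q')(38, -23))) = Mul(6, Add(-297, Add(Rational(-15, 2), Mul(Rational(-1, 2), 38)))) = Mul(6, Add(-297, Add(Rational(-15, 2), -19))) = Mul(6, Add(-297, Rational(-53, 2))) = Mul(6, Rational(-647, 2)) = -1941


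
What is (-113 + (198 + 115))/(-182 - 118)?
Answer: -2/3 ≈ -0.66667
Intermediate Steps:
(-113 + (198 + 115))/(-182 - 118) = (-113 + 313)/(-300) = -1/300*200 = -2/3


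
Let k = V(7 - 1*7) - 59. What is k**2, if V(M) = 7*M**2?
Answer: 3481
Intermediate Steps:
k = -59 (k = 7*(7 - 1*7)**2 - 59 = 7*(7 - 7)**2 - 59 = 7*0**2 - 59 = 7*0 - 59 = 0 - 59 = -59)
k**2 = (-59)**2 = 3481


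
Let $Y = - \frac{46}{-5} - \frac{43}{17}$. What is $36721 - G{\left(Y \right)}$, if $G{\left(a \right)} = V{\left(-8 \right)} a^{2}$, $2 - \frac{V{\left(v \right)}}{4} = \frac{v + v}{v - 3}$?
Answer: $\frac{2910685739}{79475} \approx 36624.0$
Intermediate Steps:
$V{\left(v \right)} = 8 - \frac{8 v}{-3 + v}$ ($V{\left(v \right)} = 8 - 4 \frac{v + v}{v - 3} = 8 - 4 \frac{2 v}{-3 + v} = 8 - \frac{8 v}{-3 + v}$)
$Y = \frac{567}{85}$ ($Y = \left(-46\right) \left(- \frac{1}{5}\right) - \frac{43}{17} = \frac{46}{5} - \frac{43}{17} = \frac{567}{85} \approx 6.6706$)
$G{\left(a \right)} = \frac{24 a^{2}}{11}$ ($G{\left(a \right)} = - \frac{24}{-3 - 8} a^{2} = - \frac{24}{-11} a^{2} = \left(-24\right) \left(- \frac{1}{11}\right) a^{2} = \frac{24 a^{2}}{11}$)
$36721 - G{\left(Y \right)} = 36721 - \frac{24 \left(\frac{567}{85}\right)^{2}}{11} = 36721 - \frac{24}{11} \cdot \frac{321489}{7225} = 36721 - \frac{7715736}{79475} = \frac{2910685739}{79475}$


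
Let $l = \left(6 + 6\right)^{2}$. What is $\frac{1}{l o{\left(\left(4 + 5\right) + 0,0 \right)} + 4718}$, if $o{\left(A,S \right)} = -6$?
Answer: $\frac{1}{3854} \approx 0.00025947$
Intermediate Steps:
$l = 144$ ($l = 12^{2} = 144$)
$\frac{1}{l o{\left(\left(4 + 5\right) + 0,0 \right)} + 4718} = \frac{1}{144 \left(-6\right) + 4718} = \frac{1}{-864 + 4718} = \frac{1}{3854}$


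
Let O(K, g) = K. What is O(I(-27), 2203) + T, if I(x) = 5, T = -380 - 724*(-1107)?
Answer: 801093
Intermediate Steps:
T = 801088 (T = -380 + 801468 = 801088)
O(I(-27), 2203) + T = 5 + 801088 = 801093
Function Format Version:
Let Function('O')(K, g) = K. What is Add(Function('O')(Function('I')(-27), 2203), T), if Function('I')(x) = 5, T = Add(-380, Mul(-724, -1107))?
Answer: 801093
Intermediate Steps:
T = 801088 (T = Add(-380, 801468) = 801088)
Add(Function('O')(Function('I')(-27), 2203), T) = Add(5, 801088) = 801093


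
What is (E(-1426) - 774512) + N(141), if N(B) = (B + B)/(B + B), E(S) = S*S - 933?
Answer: 1258032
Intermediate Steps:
E(S) = -933 + S² (E(S) = S² - 933 = -933 + S²)
N(B) = 1 (N(B) = (2*B)/((2*B)) = (2*B)*(1/(2*B)) = 1)
(E(-1426) - 774512) + N(141) = ((-933 + (-1426)²) - 774512) + 1 = ((-933 + 2033476) - 774512) + 1 = (2032543 - 774512) + 1 = 1258031 + 1 = 1258032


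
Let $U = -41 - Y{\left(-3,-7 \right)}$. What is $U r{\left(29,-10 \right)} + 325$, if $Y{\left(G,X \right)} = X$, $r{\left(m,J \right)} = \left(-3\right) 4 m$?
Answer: $12157$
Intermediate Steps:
$r{\left(m,J \right)} = - 12 m$
$U = -34$ ($U = -41 - -7 = -41 + 7 = -34$)
$U r{\left(29,-10 \right)} + 325 = - 34 \left(\left(-12\right) 29\right) + 325 = \left(-34\right) \left(-348\right) + 325 = 11832 + 325 = 12157$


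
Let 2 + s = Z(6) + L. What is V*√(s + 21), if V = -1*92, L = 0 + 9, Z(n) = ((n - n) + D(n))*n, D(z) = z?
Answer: -736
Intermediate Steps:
Z(n) = n² (Z(n) = ((n - n) + n)*n = (0 + n)*n = n*n = n²)
L = 9
V = -92
s = 43 (s = -2 + (6² + 9) = -2 + (36 + 9) = -2 + 45 = 43)
V*√(s + 21) = -92*√(43 + 21) = -92*√64 = -92*8 = -736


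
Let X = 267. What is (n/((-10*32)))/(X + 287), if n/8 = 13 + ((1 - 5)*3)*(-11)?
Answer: -29/4432 ≈ -0.0065433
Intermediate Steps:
n = 1160 (n = 8*(13 + ((1 - 5)*3)*(-11)) = 8*(13 - 4*3*(-11)) = 8*(13 - 12*(-11)) = 8*(13 + 132) = 8*145 = 1160)
(n/((-10*32)))/(X + 287) = (1160/((-10*32)))/(267 + 287) = (1160/(-320))/554 = (1160*(-1/320))*(1/554) = -29/8*1/554 = -29/4432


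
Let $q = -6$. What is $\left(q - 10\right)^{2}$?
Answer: $256$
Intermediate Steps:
$\left(q - 10\right)^{2} = \left(-6 - 10\right)^{2} = \left(-16\right)^{2} = 256$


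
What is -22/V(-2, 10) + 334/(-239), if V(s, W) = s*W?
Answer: -711/2390 ≈ -0.29749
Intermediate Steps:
V(s, W) = W*s
-22/V(-2, 10) + 334/(-239) = -22/(10*(-2)) + 334/(-239) = -22/(-20) + 334*(-1/239) = -22*(-1/20) - 334/239 = 11/10 - 334/239 = -711/2390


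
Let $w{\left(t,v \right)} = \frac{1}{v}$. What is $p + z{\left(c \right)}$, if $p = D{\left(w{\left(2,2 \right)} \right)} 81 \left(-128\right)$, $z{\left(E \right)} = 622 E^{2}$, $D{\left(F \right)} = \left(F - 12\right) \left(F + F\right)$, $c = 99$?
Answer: $6215454$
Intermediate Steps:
$D{\left(F \right)} = 2 F \left(-12 + F\right)$ ($D{\left(F \right)} = \left(-12 + F\right) 2 F = 2 F \left(-12 + F\right)$)
$p = 119232$ ($p = \frac{2 \left(-12 + \frac{1}{2}\right)}{2} \cdot 81 \left(-128\right) = 2 \cdot \frac{1}{2} \left(-12 + \frac{1}{2}\right) 81 \left(-128\right) = 2 \cdot \frac{1}{2} \left(- \frac{23}{2}\right) 81 \left(-128\right) = \left(- \frac{23}{2}\right) 81 \left(-128\right) = \left(- \frac{1863}{2}\right) \left(-128\right) = 119232$)
$p + z{\left(c \right)} = 119232 + 622 \cdot 99^{2} = 119232 + 622 \cdot 9801 = 119232 + 6096222 = 6215454$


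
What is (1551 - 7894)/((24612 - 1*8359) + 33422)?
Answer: -6343/49675 ≈ -0.12769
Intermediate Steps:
(1551 - 7894)/((24612 - 1*8359) + 33422) = -6343/((24612 - 8359) + 33422) = -6343/(16253 + 33422) = -6343/49675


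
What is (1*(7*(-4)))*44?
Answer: -1232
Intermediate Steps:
(1*(7*(-4)))*44 = (1*(-28))*44 = -28*44 = -1232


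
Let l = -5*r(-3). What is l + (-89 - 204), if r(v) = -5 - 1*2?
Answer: -258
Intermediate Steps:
r(v) = -7 (r(v) = -5 - 2 = -7)
l = 35 (l = -5*(-7) = 35)
l + (-89 - 204) = 35 + (-89 - 204) = 35 - 293 = -258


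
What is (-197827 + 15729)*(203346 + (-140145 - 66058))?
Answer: 520253986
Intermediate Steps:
(-197827 + 15729)*(203346 + (-140145 - 66058)) = -182098*(203346 - 206203) = -182098*(-2857) = 520253986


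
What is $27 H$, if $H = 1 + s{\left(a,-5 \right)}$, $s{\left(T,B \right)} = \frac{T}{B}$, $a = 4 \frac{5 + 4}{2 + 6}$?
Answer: $\frac{27}{10} \approx 2.7$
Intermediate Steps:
$a = \frac{9}{2}$ ($a = 4 \cdot \frac{9}{8} = \frac{9}{2} \approx 4.5$)
$H = \frac{1}{10}$ ($H = 1 + \frac{9}{2 \left(-5\right)} = 1 + \frac{9}{2} \left(- \frac{1}{5}\right) = 1 - \frac{9}{10} = \frac{1}{10} \approx 0.1$)
$27 H = 27 \cdot \frac{1}{10} = \frac{27}{10}$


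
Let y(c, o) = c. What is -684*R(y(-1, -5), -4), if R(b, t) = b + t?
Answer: 3420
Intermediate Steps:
-684*R(y(-1, -5), -4) = -684*(-1 - 4) = -684*(-5) = 3420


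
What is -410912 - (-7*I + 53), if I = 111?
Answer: -410188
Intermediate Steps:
-410912 - (-7*I + 53) = -410912 - (-7*111 + 53) = -410912 - (-777 + 53) = -410912 - 1*(-724) = -410912 + 724 = -410188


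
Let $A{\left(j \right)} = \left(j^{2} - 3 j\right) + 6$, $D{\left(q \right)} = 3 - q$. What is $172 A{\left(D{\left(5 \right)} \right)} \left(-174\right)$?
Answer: $-478848$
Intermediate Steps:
$A{\left(j \right)} = 6 + j^{2} - 3 j$
$172 A{\left(D{\left(5 \right)} \right)} \left(-174\right) = 172 \left(6 + \left(3 - 5\right)^{2} - 3 \left(3 - 5\right)\right) \left(-174\right) = 172 \left(6 + \left(-2\right)^{2} - -6\right) \left(-174\right) = 172 \left(6 + 4 + 6\right) \left(-174\right) = 172 \cdot 16 \left(-174\right) = 2752 \left(-174\right) = -478848$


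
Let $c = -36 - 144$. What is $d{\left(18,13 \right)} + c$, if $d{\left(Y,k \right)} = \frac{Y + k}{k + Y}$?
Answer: $-179$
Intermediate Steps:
$d{\left(Y,k \right)} = 1$ ($d{\left(Y,k \right)} = \frac{Y + k}{Y + k} = 1$)
$c = -180$
$d{\left(18,13 \right)} + c = 1 - 180 = -179$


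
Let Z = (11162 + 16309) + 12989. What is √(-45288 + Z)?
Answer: 2*I*√1207 ≈ 69.484*I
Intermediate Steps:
Z = 40460 (Z = 27471 + 12989 = 40460)
√(-45288 + Z) = √(-45288 + 40460) = √(-4828) = 2*I*√1207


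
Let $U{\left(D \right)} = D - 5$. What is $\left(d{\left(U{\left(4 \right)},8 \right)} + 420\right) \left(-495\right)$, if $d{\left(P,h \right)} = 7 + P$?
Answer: $-210870$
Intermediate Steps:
$U{\left(D \right)} = -5 + D$
$\left(d{\left(U{\left(4 \right)},8 \right)} + 420\right) \left(-495\right) = \left(\left(7 + \left(-5 + 4\right)\right) + 420\right) \left(-495\right) = \left(\left(7 - 1\right) + 420\right) \left(-495\right) = \left(6 + 420\right) \left(-495\right) = 426 \left(-495\right) = -210870$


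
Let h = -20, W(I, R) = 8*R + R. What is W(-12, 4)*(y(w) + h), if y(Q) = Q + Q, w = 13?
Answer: 216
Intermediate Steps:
W(I, R) = 9*R
y(Q) = 2*Q
W(-12, 4)*(y(w) + h) = (9*4)*(2*13 - 20) = 36*(26 - 20) = 36*6 = 216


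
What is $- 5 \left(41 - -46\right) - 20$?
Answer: $-455$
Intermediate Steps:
$- 5 \left(41 - -46\right) - 20 = - 5 \left(41 + 46\right) - 20 = \left(-5\right) 87 - 20 = -435 - 20 = -455$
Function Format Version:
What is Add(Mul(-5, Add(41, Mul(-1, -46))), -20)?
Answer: -455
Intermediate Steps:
Add(Mul(-5, Add(41, Mul(-1, -46))), -20) = Add(Mul(-5, Add(41, 46)), -20) = Add(Mul(-5, 87), -20) = Add(-435, -20) = -455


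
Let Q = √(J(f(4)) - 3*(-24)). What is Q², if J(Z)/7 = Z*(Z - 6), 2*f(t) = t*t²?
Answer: 5896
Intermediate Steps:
f(t) = t³/2 (f(t) = (t*t²)/2 = t³/2)
J(Z) = 7*Z*(-6 + Z) (J(Z) = 7*(Z*(Z - 6)) = 7*(Z*(-6 + Z)) = 7*Z*(-6 + Z))
Q = 2*√1474 (Q = √(7*((½)*4³)*(-6 + (½)*4³) - 3*(-24)) = √(7*((½)*64)*(-6 + (½)*64) + 72) = √(7*32*(-6 + 32) + 72) = √(7*32*26 + 72) = √(5824 + 72) = √5896 = 2*√1474 ≈ 76.785)
Q² = (2*√1474)² = 5896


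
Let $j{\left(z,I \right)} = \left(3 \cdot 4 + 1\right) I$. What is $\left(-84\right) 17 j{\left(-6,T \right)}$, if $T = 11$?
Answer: $-204204$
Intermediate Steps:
$j{\left(z,I \right)} = 13 I$ ($j{\left(z,I \right)} = \left(12 + 1\right) I = 13 I$)
$\left(-84\right) 17 j{\left(-6,T \right)} = \left(-84\right) 17 \cdot 13 \cdot 11 = \left(-1428\right) 143 = -204204$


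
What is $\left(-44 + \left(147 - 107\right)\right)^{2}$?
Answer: $16$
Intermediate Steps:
$\left(-44 + \left(147 - 107\right)\right)^{2} = \left(-44 + 40\right)^{2} = \left(-4\right)^{2} = 16$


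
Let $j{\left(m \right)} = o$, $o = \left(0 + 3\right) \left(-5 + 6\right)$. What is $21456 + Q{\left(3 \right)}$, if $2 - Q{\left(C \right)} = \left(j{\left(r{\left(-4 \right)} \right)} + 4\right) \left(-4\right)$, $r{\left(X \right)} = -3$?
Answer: $21486$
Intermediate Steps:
$o = 3$ ($o = 3 \cdot 1 = 3$)
$j{\left(m \right)} = 3$
$Q{\left(C \right)} = 30$ ($Q{\left(C \right)} = 2 - \left(3 + 4\right) \left(-4\right) = 2 - 7 \left(-4\right) = 2 - -28 = 2 + 28 = 30$)
$21456 + Q{\left(3 \right)} = 21456 + 30 = 21486$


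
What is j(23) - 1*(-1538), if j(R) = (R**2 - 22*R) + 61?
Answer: 1622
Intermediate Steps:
j(R) = 61 + R**2 - 22*R
j(23) - 1*(-1538) = (61 + 23**2 - 22*23) - 1*(-1538) = (61 + 529 - 506) + 1538 = 84 + 1538 = 1622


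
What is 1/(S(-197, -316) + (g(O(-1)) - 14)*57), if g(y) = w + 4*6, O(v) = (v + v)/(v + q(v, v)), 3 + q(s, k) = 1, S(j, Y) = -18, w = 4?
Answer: 1/780 ≈ 0.0012821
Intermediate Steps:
q(s, k) = -2 (q(s, k) = -3 + 1 = -2)
O(v) = 2*v/(-2 + v) (O(v) = (v + v)/(v - 2) = (2*v)/(-2 + v) = 2*v/(-2 + v))
g(y) = 28 (g(y) = 4 + 4*6 = 4 + 24 = 28)
1/(S(-197, -316) + (g(O(-1)) - 14)*57) = 1/(-18 + (28 - 14)*57) = 1/(-18 + 14*57) = 1/(-18 + 798) = 1/780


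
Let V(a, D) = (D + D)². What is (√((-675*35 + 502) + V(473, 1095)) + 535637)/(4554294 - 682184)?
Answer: 535637/3872110 + √4772977/3872110 ≈ 0.13890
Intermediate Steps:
V(a, D) = 4*D² (V(a, D) = (2*D)² = 4*D²)
(√((-675*35 + 502) + V(473, 1095)) + 535637)/(4554294 - 682184) = (√((-675*35 + 502) + 4*1095²) + 535637)/(4554294 - 682184) = (√((-23625 + 502) + 4*1199025) + 535637)/3872110 = (√(-23123 + 4796100) + 535637)*(1/3872110) = (√4772977 + 535637)*(1/3872110) = (535637 + √4772977)*(1/3872110) = 535637/3872110 + √4772977/3872110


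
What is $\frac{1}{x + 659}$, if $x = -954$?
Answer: $- \frac{1}{295} \approx -0.0033898$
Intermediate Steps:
$\frac{1}{x + 659} = \frac{1}{-954 + 659} = \frac{1}{-295} = - \frac{1}{295}$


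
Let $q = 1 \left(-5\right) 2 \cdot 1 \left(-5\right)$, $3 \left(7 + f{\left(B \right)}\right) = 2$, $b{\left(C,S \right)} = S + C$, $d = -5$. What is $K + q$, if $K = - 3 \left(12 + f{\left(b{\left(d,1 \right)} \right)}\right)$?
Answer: $33$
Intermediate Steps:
$b{\left(C,S \right)} = C + S$
$f{\left(B \right)} = - \frac{19}{3}$ ($f{\left(B \right)} = -7 + \frac{1}{3} \cdot 2 = -7 + \frac{2}{3} = - \frac{19}{3}$)
$K = -17$ ($K = - 3 \left(12 - \frac{19}{3}\right) = \left(-3\right) \frac{17}{3} = -17$)
$q = 50$ ($q = \left(-5\right) 2 \cdot 1 \left(-5\right) = \left(-10\right) 1 \left(-5\right) = \left(-10\right) \left(-5\right) = 50$)
$K + q = -17 + 50 = 33$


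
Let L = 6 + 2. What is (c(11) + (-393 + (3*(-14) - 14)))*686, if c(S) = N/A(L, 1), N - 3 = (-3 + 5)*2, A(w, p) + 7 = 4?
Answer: -928844/3 ≈ -3.0961e+5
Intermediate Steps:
L = 8
A(w, p) = -3 (A(w, p) = -7 + 4 = -3)
N = 7 (N = 3 + (-3 + 5)*2 = 3 + 2*2 = 3 + 4 = 7)
c(S) = -7/3 (c(S) = 7/(-3) = 7*(-⅓) = -7/3)
(c(11) + (-393 + (3*(-14) - 14)))*686 = (-7/3 + (-393 + (3*(-14) - 14)))*686 = (-7/3 + (-393 + (-42 - 14)))*686 = (-7/3 + (-393 - 56))*686 = (-7/3 - 449)*686 = -1354/3*686 = -928844/3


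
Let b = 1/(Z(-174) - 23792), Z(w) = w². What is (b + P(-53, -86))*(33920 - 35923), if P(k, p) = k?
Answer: 688332953/6484 ≈ 1.0616e+5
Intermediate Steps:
b = 1/6484 (b = 1/((-174)² - 23792) = 1/(30276 - 23792) = 1/6484 ≈ 0.00015423)
(b + P(-53, -86))*(33920 - 35923) = (1/6484 - 53)*(33920 - 35923) = -343651/6484*(-2003) = 688332953/6484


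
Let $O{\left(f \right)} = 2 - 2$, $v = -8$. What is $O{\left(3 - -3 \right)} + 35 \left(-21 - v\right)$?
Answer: $-455$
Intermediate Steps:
$O{\left(f \right)} = 0$
$O{\left(3 - -3 \right)} + 35 \left(-21 - v\right) = 0 + 35 \left(-21 - -8\right) = 0 + 35 \left(-21 + 8\right) = 0 + 35 \left(-13\right) = 0 - 455 = -455$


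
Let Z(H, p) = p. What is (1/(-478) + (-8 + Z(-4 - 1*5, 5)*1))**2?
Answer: 2059225/228484 ≈ 9.0126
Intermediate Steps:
(1/(-478) + (-8 + Z(-4 - 1*5, 5)*1))**2 = (1/(-478) + (-8 + 5*1))**2 = (-1/478 + (-8 + 5))**2 = (-1/478 - 3)**2 = (-1435/478)**2 = 2059225/228484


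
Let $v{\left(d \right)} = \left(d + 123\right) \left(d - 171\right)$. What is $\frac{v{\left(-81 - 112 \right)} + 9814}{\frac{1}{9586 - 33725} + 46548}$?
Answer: $\frac{121708838}{160517453} \approx 0.75823$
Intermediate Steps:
$v{\left(d \right)} = \left(-171 + d\right) \left(123 + d\right)$ ($v{\left(d \right)} = \left(123 + d\right) \left(-171 + d\right) = \left(-171 + d\right) \left(123 + d\right)$)
$\frac{v{\left(-81 - 112 \right)} + 9814}{\frac{1}{9586 - 33725} + 46548} = \frac{\left(-21033 + \left(-81 - 112\right)^{2} - 48 \left(-81 - 112\right)\right) + 9814}{\frac{1}{9586 - 33725} + 46548} = \frac{\left(-21033 + \left(-81 - 112\right)^{2} - 48 \left(-81 - 112\right)\right) + 9814}{\frac{1}{-24139} + 46548} = \frac{\left(-21033 + \left(-193\right)^{2} - -9264\right) + 9814}{- \frac{1}{24139} + 46548} = \frac{\left(-21033 + 37249 + 9264\right) + 9814}{\frac{1123622171}{24139}} = \left(25480 + 9814\right) \frac{24139}{1123622171} = 35294 \cdot \frac{24139}{1123622171} = \frac{121708838}{160517453}$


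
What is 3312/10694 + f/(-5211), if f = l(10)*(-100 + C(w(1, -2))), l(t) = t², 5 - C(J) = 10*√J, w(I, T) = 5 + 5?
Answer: 59425916/27863217 + 1000*√10/5211 ≈ 2.7396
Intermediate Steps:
w(I, T) = 10
C(J) = 5 - 10*√J
f = -9500 - 1000*√10 (f = 10²*(-100 + (5 - 10*√10)) = 100*(-95 - 10*√10) = -9500 - 1000*√10 ≈ -12662.)
3312/10694 + f/(-5211) = 3312/10694 + (-9500 - 1000*√10)/(-5211) = 3312*(1/10694) + (-9500 - 1000*√10)*(-1/5211) = 1656/5347 + (9500/5211 + 1000*√10/5211) = 59425916/27863217 + 1000*√10/5211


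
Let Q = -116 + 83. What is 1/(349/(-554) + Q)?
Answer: -554/18631 ≈ -0.029735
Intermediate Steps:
Q = -33
1/(349/(-554) + Q) = 1/(349/(-554) - 33) = 1/(349*(-1/554) - 33) = 1/(-349/554 - 33) = 1/(-18631/554) = -554/18631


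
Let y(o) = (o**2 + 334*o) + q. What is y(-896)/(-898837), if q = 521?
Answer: -504073/898837 ≈ -0.56081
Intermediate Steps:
y(o) = 521 + o**2 + 334*o (y(o) = (o**2 + 334*o) + 521 = 521 + o**2 + 334*o)
y(-896)/(-898837) = (521 + (-896)**2 + 334*(-896))/(-898837) = (521 + 802816 - 299264)*(-1/898837) = 504073*(-1/898837) = -504073/898837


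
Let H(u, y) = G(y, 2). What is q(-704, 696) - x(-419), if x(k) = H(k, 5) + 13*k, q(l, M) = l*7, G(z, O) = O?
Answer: 517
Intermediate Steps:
q(l, M) = 7*l
H(u, y) = 2
x(k) = 2 + 13*k
q(-704, 696) - x(-419) = 7*(-704) - (2 + 13*(-419)) = -4928 - (2 - 5447) = -4928 - 1*(-5445) = -4928 + 5445 = 517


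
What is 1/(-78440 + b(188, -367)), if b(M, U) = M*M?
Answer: -1/43096 ≈ -2.3204e-5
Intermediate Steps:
b(M, U) = M**2
1/(-78440 + b(188, -367)) = 1/(-78440 + 188**2) = 1/(-78440 + 35344) = 1/(-43096) = -1/43096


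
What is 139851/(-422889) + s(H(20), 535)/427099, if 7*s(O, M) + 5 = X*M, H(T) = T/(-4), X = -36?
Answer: -142086170776/421436094359 ≈ -0.33715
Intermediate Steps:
H(T) = -T/4 (H(T) = T*(-¼) = -T/4)
s(O, M) = -5/7 - 36*M/7 (s(O, M) = -5/7 + (-36*M)/7 = -5/7 - 36*M/7)
139851/(-422889) + s(H(20), 535)/427099 = 139851/(-422889) + (-5/7 - 36/7*535)/427099 = 139851*(-1/422889) + (-5/7 - 19260/7)*(1/427099) = -46617/140963 - 19265/7*1/427099 = -46617/140963 - 19265/2989693 = -142086170776/421436094359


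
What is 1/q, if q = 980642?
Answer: 1/980642 ≈ 1.0197e-6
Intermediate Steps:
1/q = 1/980642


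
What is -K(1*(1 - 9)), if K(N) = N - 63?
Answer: 71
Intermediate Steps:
K(N) = -63 + N
-K(1*(1 - 9)) = -(-63 + 1*(1 - 9)) = -(-63 + 1*(-8)) = -(-63 - 8) = -1*(-71) = 71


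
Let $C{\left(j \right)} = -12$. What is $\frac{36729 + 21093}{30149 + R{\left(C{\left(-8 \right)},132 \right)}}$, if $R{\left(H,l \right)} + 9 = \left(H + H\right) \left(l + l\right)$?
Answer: $\frac{28911}{11902} \approx 2.4291$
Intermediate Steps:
$R{\left(H,l \right)} = -9 + 4 H l$ ($R{\left(H,l \right)} = -9 + \left(H + H\right) \left(l + l\right) = -9 + 2 H 2 l = -9 + 4 H l$)
$\frac{36729 + 21093}{30149 + R{\left(C{\left(-8 \right)},132 \right)}} = \frac{36729 + 21093}{30149 + \left(-9 + 4 \left(-12\right) 132\right)} = \frac{57822}{30149 - 6345} = \frac{57822}{23804} = 57822 \cdot \frac{1}{23804} = \frac{28911}{11902}$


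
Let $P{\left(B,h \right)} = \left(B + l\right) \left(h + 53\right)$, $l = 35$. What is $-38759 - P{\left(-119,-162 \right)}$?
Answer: $-47915$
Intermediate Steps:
$P{\left(B,h \right)} = \left(35 + B\right) \left(53 + h\right)$ ($P{\left(B,h \right)} = \left(B + 35\right) \left(h + 53\right) = \left(35 + B\right) \left(53 + h\right)$)
$-38759 - P{\left(-119,-162 \right)} = -38759 - \left(1855 + 35 \left(-162\right) + 53 \left(-119\right) - -19278\right) = -38759 - \left(1855 - 5670 - 6307 + 19278\right) = -38759 - 9156 = -47915$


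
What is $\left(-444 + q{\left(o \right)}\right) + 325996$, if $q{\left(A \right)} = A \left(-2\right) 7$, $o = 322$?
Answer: $321044$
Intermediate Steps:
$q{\left(A \right)} = - 14 A$ ($q{\left(A \right)} = - 2 A 7 = - 14 A$)
$\left(-444 + q{\left(o \right)}\right) + 325996 = \left(-444 - 4508\right) + 325996 = -4952 + 325996 = 321044$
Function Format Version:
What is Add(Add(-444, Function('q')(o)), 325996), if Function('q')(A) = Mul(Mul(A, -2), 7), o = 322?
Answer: 321044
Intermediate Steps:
Function('q')(A) = Mul(-14, A) (Function('q')(A) = Mul(Mul(-2, A), 7) = Mul(-14, A))
Add(Add(-444, Function('q')(o)), 325996) = Add(Add(-444, Mul(-14, 322)), 325996) = Add(Add(-444, -4508), 325996) = Add(-4952, 325996) = 321044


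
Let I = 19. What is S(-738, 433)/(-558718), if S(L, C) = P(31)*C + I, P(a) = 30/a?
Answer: -13579/17320258 ≈ -0.00078399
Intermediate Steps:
S(L, C) = 19 + 30*C/31 (S(L, C) = (30/31)*C + 19 = (30*(1/31))*C + 19 = 30*C/31 + 19 = 19 + 30*C/31)
S(-738, 433)/(-558718) = (19 + (30/31)*433)/(-558718) = (19 + 12990/31)*(-1/558718) = (13579/31)*(-1/558718) = -13579/17320258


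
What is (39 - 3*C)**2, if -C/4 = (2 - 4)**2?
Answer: 7569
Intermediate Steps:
C = -16 (C = -4*(2 - 4)**2 = -4*(-2)**2 = -4*4 = -16)
(39 - 3*C)**2 = (39 - 3*(-16))**2 = (39 + 48)**2 = 87**2 = 7569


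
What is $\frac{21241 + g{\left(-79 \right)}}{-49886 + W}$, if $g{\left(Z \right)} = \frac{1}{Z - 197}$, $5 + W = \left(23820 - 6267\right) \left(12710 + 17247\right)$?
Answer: $\frac{1172503}{29023350216} \approx 4.0399 \cdot 10^{-5}$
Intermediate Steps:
$W = 525835216$ ($W = -5 + \left(23820 - 6267\right) \left(12710 + 17247\right) = -5 + 17553 \cdot 29957 = -5 + 525835221 = 525835216$)
$g{\left(Z \right)} = \frac{1}{-197 + Z}$
$\frac{21241 + g{\left(-79 \right)}}{-49886 + W} = \frac{21241 + \frac{1}{-197 - 79}}{-49886 + 525835216} = \frac{21241 + \frac{1}{-276}}{525785330} = \left(21241 - \frac{1}{276}\right) \frac{1}{525785330} = \frac{5862515}{276} \cdot \frac{1}{525785330} = \frac{1172503}{29023350216}$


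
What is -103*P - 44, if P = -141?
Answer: 14479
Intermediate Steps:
-103*P - 44 = -103*(-141) - 44 = 14523 - 44 = 14479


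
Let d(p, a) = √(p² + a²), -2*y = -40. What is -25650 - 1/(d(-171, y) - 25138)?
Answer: -16207963161812/631889403 + √29641/631889403 ≈ -25650.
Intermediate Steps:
y = 20 (y = -½*(-40) = 20)
d(p, a) = √(a² + p²)
-25650 - 1/(d(-171, y) - 25138) = -25650 - 1/(√(20² + (-171)²) - 25138) = -25650 - 1/(√(400 + 29241) - 25138) = -25650 - 1/(√29641 - 25138) = -25650 - 1/(-25138 + √29641)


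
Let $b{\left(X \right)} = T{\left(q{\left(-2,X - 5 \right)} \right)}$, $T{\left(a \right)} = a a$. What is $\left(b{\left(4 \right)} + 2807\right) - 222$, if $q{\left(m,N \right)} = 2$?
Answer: $2589$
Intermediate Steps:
$T{\left(a \right)} = a^{2}$
$b{\left(X \right)} = 4$ ($b{\left(X \right)} = 2^{2} = 4$)
$\left(b{\left(4 \right)} + 2807\right) - 222 = \left(4 + 2807\right) - 222 = 2811 - 222 = 2589$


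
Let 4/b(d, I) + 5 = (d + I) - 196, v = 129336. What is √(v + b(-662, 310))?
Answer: 2*√9888027653/553 ≈ 359.63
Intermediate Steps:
b(d, I) = 4/(-201 + I + d) (b(d, I) = 4/(-5 + ((d + I) - 196)) = 4/(-5 + ((I + d) - 196)) = 4/(-5 + (-196 + I + d)) = 4/(-201 + I + d))
√(v + b(-662, 310)) = √(129336 + 4/(-201 + 310 - 662)) = √(129336 + 4/(-553)) = √(129336 + 4*(-1/553)) = √(129336 - 4/553) = √(71522804/553) = 2*√9888027653/553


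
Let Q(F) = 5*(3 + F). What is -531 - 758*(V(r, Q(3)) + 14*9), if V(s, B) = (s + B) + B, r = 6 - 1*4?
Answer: -143035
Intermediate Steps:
Q(F) = 15 + 5*F
r = 2 (r = 6 - 4 = 2)
V(s, B) = s + 2*B (V(s, B) = (B + s) + B = s + 2*B)
-531 - 758*(V(r, Q(3)) + 14*9) = -531 - 758*((2 + 2*(15 + 5*3)) + 14*9) = -531 - 758*((2 + 2*(15 + 15)) + 126) = -531 - 758*((2 + 2*30) + 126) = -531 - 758*((2 + 60) + 126) = -531 - 758*(62 + 126) = -531 - 758*188 = -531 - 142504 = -143035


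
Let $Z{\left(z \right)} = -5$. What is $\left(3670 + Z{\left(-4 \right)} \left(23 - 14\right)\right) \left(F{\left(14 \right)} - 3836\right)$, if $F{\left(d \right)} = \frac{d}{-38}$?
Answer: $- \frac{264229875}{19} \approx -1.3907 \cdot 10^{7}$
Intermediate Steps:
$F{\left(d \right)} = - \frac{d}{38}$ ($F{\left(d \right)} = d \left(- \frac{1}{38}\right) = - \frac{d}{38}$)
$\left(3670 + Z{\left(-4 \right)} \left(23 - 14\right)\right) \left(F{\left(14 \right)} - 3836\right) = \left(3670 - 5 \left(23 - 14\right)\right) \left(\left(- \frac{1}{38}\right) 14 - 3836\right) = \left(3670 - 45\right) \left(- \frac{7}{19} - 3836\right) = \left(3670 - 45\right) \left(- \frac{72891}{19}\right) = 3625 \left(- \frac{72891}{19}\right) = - \frac{264229875}{19}$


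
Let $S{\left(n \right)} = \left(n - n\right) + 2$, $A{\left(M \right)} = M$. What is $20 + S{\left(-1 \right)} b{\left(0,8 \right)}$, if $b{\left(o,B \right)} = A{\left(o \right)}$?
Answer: $20$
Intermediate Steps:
$b{\left(o,B \right)} = o$
$S{\left(n \right)} = 2$ ($S{\left(n \right)} = 0 + 2 = 2$)
$20 + S{\left(-1 \right)} b{\left(0,8 \right)} = 20 + 2 \cdot 0 = 20 + 0 = 20$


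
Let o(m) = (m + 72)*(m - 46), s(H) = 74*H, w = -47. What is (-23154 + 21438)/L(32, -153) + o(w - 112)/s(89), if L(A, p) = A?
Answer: -1341357/26344 ≈ -50.917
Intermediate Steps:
o(m) = (-46 + m)*(72 + m) (o(m) = (72 + m)*(-46 + m) = (-46 + m)*(72 + m))
(-23154 + 21438)/L(32, -153) + o(w - 112)/s(89) = (-23154 + 21438)/32 + (-3312 + (-47 - 112)² + 26*(-47 - 112))/((74*89)) = -1716*1/32 + (-3312 + (-159)² + 26*(-159))/6586 = -429/8 + (-3312 + 25281 - 4134)*(1/6586) = -429/8 + 17835*(1/6586) = -429/8 + 17835/6586 = -1341357/26344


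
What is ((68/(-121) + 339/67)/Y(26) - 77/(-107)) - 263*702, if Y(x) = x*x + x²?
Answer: -216526872155379/1172791048 ≈ -1.8463e+5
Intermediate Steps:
Y(x) = 2*x² (Y(x) = x² + x² = 2*x²)
((68/(-121) + 339/67)/Y(26) - 77/(-107)) - 263*702 = ((68/(-121) + 339/67)/((2*26²)) - 77/(-107)) - 263*702 = ((68*(-1/121) + 339*(1/67))/((2*676)) - 77*(-1/107)) - 184626 = ((-68/121 + 339/67)/1352 + 77/107) - 184626 = ((36463/8107)*(1/1352) + 77/107) - 184626 = (36463/10960664 + 77/107) - 184626 = 847872669/1172791048 - 184626 = -216526872155379/1172791048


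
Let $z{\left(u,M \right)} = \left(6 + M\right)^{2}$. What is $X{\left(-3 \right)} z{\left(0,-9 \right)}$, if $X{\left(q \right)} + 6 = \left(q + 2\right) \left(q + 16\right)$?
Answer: $-171$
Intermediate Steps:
$X{\left(q \right)} = -6 + \left(2 + q\right) \left(16 + q\right)$ ($X{\left(q \right)} = -6 + \left(q + 2\right) \left(q + 16\right) = -6 + \left(2 + q\right) \left(16 + q\right)$)
$X{\left(-3 \right)} z{\left(0,-9 \right)} = \left(26 + \left(-3\right)^{2} + 18 \left(-3\right)\right) \left(6 - 9\right)^{2} = \left(26 + 9 - 54\right) \left(-3\right)^{2} = \left(-19\right) 9 = -171$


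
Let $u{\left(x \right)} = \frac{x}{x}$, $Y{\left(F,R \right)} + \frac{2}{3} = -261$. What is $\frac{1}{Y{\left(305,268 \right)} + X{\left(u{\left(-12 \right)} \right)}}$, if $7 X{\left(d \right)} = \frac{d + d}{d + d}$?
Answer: $- \frac{21}{5492} \approx -0.0038237$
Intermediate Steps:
$Y{\left(F,R \right)} = - \frac{785}{3}$ ($Y{\left(F,R \right)} = - \frac{2}{3} - 261 = - \frac{785}{3}$)
$u{\left(x \right)} = 1$
$X{\left(d \right)} = \frac{1}{7}$ ($X{\left(d \right)} = \frac{\left(d + d\right) \frac{1}{d + d}}{7} = \frac{2 d \frac{1}{2 d}}{7} = \frac{1}{7} \cdot 1 = \frac{1}{7}$)
$\frac{1}{Y{\left(305,268 \right)} + X{\left(u{\left(-12 \right)} \right)}} = \frac{1}{- \frac{785}{3} + \frac{1}{7}} = \frac{1}{- \frac{5492}{21}} = - \frac{21}{5492}$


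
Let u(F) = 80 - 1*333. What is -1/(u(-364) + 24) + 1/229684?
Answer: 229913/52597636 ≈ 0.0043712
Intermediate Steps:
u(F) = -253 (u(F) = 80 - 333 = -253)
-1/(u(-364) + 24) + 1/229684 = -1/(-253 + 24) + 1/229684 = -1/(-229) + 1/229684 = -1*(-1/229) + 1/229684 = 1/229 + 1/229684 = 229913/52597636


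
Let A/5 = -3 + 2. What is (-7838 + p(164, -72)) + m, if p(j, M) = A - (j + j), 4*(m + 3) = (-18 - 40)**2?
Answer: -7333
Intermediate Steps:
m = 838 (m = -3 + (-18 - 40)**2/4 = -3 + (1/4)*(-58)**2 = -3 + (1/4)*3364 = -3 + 841 = 838)
A = -5 (A = 5*(-3 + 2) = 5*(-1) = -5)
p(j, M) = -5 - 2*j (p(j, M) = -5 - (j + j) = -5 - 2*j)
(-7838 + p(164, -72)) + m = (-7838 + (-5 - 2*164)) + 838 = (-7838 + (-5 - 328)) + 838 = (-7838 - 333) + 838 = -8171 + 838 = -7333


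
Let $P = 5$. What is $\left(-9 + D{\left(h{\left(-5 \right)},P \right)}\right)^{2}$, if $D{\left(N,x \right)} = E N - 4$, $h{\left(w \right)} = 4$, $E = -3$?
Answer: $625$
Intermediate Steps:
$D{\left(N,x \right)} = -4 - 3 N$ ($D{\left(N,x \right)} = - 3 N - 4 = -4 - 3 N$)
$\left(-9 + D{\left(h{\left(-5 \right)},P \right)}\right)^{2} = \left(-9 - 16\right)^{2} = \left(-25\right)^{2} = 625$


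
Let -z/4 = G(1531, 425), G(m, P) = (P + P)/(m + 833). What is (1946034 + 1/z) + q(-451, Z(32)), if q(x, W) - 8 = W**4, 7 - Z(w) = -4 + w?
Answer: 1819443959/850 ≈ 2.1405e+6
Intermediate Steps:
G(m, P) = 2*P/(833 + m) (G(m, P) = (2*P)/(833 + m) = 2*P/(833 + m))
Z(w) = 11 - w (Z(w) = 7 - (-4 + w) = 7 + (4 - w) = 11 - w)
z = -850/591 (z = -8*425/(833 + 1531) = -8*425/2364 = -4*425/1182 = -850/591 ≈ -1.4382)
q(x, W) = 8 + W**4
(1946034 + 1/z) + q(-451, Z(32)) = (1946034 + 1/(-850/591)) + (8 + (11 - 1*32)**4) = (1946034 - 591/850) + (8 + (11 - 32)**4) = 1654128309/850 + (8 + (-21)**4) = 1654128309/850 + (8 + 194481) = 1654128309/850 + 194489 = 1819443959/850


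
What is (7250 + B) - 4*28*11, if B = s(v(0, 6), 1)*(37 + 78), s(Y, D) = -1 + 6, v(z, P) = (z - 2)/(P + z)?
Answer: 6593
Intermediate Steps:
v(z, P) = (-2 + z)/(P + z)
s(Y, D) = 5
B = 575 (B = 5*(37 + 78) = 5*115 = 575)
(7250 + B) - 4*28*11 = (7250 + 575) - 4*28*11 = 7825 - 112*11 = 7825 - 1232 = 6593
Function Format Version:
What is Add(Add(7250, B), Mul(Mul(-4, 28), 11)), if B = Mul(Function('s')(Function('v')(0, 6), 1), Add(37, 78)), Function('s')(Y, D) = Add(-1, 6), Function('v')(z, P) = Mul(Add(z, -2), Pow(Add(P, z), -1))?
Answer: 6593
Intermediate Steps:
Function('v')(z, P) = Mul(Pow(Add(P, z), -1), Add(-2, z)) (Function('v')(z, P) = Mul(Add(-2, z), Pow(Add(P, z), -1)) = Mul(Pow(Add(P, z), -1), Add(-2, z)))
Function('s')(Y, D) = 5
B = 575 (B = Mul(5, Add(37, 78)) = Mul(5, 115) = 575)
Add(Add(7250, B), Mul(Mul(-4, 28), 11)) = Add(Add(7250, 575), Mul(Mul(-4, 28), 11)) = Add(7825, Mul(-112, 11)) = Add(7825, -1232) = 6593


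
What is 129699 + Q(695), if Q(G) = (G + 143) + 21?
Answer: 130558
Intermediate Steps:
Q(G) = 164 + G (Q(G) = (143 + G) + 21 = 164 + G)
129699 + Q(695) = 129699 + (164 + 695) = 129699 + 859 = 130558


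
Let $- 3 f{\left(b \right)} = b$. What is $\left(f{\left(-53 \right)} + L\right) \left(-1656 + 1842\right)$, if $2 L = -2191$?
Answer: $-200477$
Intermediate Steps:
$L = - \frac{2191}{2}$ ($L = \frac{1}{2} \left(-2191\right) = - \frac{2191}{2} \approx -1095.5$)
$f{\left(b \right)} = - \frac{b}{3}$
$\left(f{\left(-53 \right)} + L\right) \left(-1656 + 1842\right) = \left(\left(- \frac{1}{3}\right) \left(-53\right) - \frac{2191}{2}\right) \left(-1656 + 1842\right) = \left(\frac{53}{3} - \frac{2191}{2}\right) 186 = \left(- \frac{6467}{6}\right) 186 = -200477$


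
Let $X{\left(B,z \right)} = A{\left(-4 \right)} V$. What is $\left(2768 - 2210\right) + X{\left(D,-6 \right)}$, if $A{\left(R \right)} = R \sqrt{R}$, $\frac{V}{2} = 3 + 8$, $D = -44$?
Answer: $558 - 176 i \approx 558.0 - 176.0 i$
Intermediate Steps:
$V = 22$ ($V = 2 \left(3 + 8\right) = 2 \cdot 11 = 22$)
$A{\left(R \right)} = R^{\frac{3}{2}}$
$X{\left(B,z \right)} = - 176 i$ ($X{\left(B,z \right)} = \left(-4\right)^{\frac{3}{2}} \cdot 22 = - 8 i 22 = - 176 i$)
$\left(2768 - 2210\right) + X{\left(D,-6 \right)} = \left(2768 - 2210\right) - 176 i = 558 - 176 i$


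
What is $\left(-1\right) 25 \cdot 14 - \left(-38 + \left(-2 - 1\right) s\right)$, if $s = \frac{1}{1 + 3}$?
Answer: $- \frac{1245}{4} \approx -311.25$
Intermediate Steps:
$s = \frac{1}{4} \approx 0.25$
$\left(-1\right) 25 \cdot 14 - \left(-38 + \left(-2 - 1\right) s\right) = \left(-1\right) 25 \cdot 14 + \left(38 - \left(-2 - 1\right) \frac{1}{4}\right) = \left(-25\right) 14 + \left(38 - \left(-3\right) \frac{1}{4}\right) = -350 + \left(38 - - \frac{3}{4}\right) = -350 + \left(38 + \frac{3}{4}\right) = -350 + \frac{155}{4} = - \frac{1245}{4}$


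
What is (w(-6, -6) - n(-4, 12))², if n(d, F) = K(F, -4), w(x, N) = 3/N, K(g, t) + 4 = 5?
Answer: 9/4 ≈ 2.2500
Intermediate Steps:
K(g, t) = 1 (K(g, t) = -4 + 5 = 1)
n(d, F) = 1
(w(-6, -6) - n(-4, 12))² = (3/(-6) - 1*1)² = (3*(-⅙) - 1)² = (-½ - 1)² = (-3/2)² = 9/4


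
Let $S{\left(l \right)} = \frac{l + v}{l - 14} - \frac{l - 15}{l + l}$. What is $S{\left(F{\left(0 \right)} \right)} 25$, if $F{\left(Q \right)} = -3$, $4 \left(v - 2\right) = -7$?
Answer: $- \frac{4825}{68} \approx -70.956$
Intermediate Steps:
$v = \frac{1}{4}$ ($v = 2 + \frac{1}{4} \left(-7\right) = 2 - \frac{7}{4} = \frac{1}{4} \approx 0.25$)
$S{\left(l \right)} = \frac{\frac{1}{4} + l}{-14 + l} - \frac{-15 + l}{2 l}$ ($S{\left(l \right)} = \frac{l + \frac{1}{4}}{l - 14} - \frac{l - 15}{l + l} = \frac{\frac{1}{4} + l}{-14 + l} - \frac{-15 + l}{2 l}$)
$S{\left(F{\left(0 \right)} \right)} 25 = \frac{-420 + 2 \left(-3\right)^{2} + 59 \left(-3\right)}{4 \left(-3\right) \left(-14 - 3\right)} 25 = \frac{1}{4} \left(- \frac{1}{3}\right) \frac{1}{-17} \left(-420 + 2 \cdot 9 - 177\right) 25 = \frac{1}{4} \left(- \frac{1}{3}\right) \left(- \frac{1}{17}\right) \left(-420 + 18 - 177\right) 25 = \frac{1}{4} \left(- \frac{1}{3}\right) \left(- \frac{1}{17}\right) \left(-579\right) 25 = \left(- \frac{193}{68}\right) 25 = - \frac{4825}{68}$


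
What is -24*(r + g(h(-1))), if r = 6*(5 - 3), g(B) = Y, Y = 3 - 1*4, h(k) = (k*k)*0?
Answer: -264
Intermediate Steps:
h(k) = 0 (h(k) = k²*0 = 0)
Y = -1 (Y = 3 - 4 = -1)
g(B) = -1
r = 12 (r = 6*2 = 12)
-24*(r + g(h(-1))) = -24*(12 - 1) = -24*11 = -264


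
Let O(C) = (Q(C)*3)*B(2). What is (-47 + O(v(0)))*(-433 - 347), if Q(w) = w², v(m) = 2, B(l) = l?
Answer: 17940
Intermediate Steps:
O(C) = 6*C² (O(C) = (C²*3)*2 = (3*C²)*2 = 6*C²)
(-47 + O(v(0)))*(-433 - 347) = (-47 + 6*2²)*(-433 - 347) = (-47 + 6*4)*(-780) = (-47 + 24)*(-780) = -23*(-780) = 17940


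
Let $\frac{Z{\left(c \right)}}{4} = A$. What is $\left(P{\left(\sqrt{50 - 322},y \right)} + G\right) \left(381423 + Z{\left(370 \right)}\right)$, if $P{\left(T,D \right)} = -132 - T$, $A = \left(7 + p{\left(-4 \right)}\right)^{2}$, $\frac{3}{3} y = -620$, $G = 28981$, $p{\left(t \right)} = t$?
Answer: $11004710691 - 1525836 i \sqrt{17} \approx 1.1005 \cdot 10^{10} - 6.2912 \cdot 10^{6} i$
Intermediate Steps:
$y = -620$
$A = 9$ ($A = \left(7 - 4\right)^{2} = 3^{2} = 9$)
$Z{\left(c \right)} = 36$ ($Z{\left(c \right)} = 4 \cdot 9 = 36$)
$\left(P{\left(\sqrt{50 - 322},y \right)} + G\right) \left(381423 + Z{\left(370 \right)}\right) = \left(\left(-132 - \sqrt{50 - 322}\right) + 28981\right) \left(381423 + 36\right) = \left(\left(-132 - \sqrt{-272}\right) + 28981\right) 381459 = \left(\left(-132 - 4 i \sqrt{17}\right) + 28981\right) 381459 = \left(28849 - 4 i \sqrt{17}\right) 381459 = 11004710691 - 1525836 i \sqrt{17}$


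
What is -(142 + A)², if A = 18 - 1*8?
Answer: -23104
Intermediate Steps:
A = 10 (A = 18 - 8 = 10)
-(142 + A)² = -(142 + 10)² = -1*152² = -1*23104 = -23104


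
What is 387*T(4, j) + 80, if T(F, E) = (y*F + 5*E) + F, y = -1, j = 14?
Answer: 27170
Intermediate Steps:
T(F, E) = 5*E (T(F, E) = (-F + 5*E) + F = 5*E)
387*T(4, j) + 80 = 387*(5*14) + 80 = 387*70 + 80 = 27090 + 80 = 27170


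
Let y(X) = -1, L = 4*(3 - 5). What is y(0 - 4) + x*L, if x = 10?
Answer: -81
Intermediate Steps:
L = -8 (L = 4*(-2) = -8)
y(0 - 4) + x*L = -1 + 10*(-8) = -1 - 80 = -81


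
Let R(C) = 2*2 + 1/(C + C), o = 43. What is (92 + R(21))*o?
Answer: 173419/42 ≈ 4129.0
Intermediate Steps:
R(C) = 4 + 1/(2*C)
(92 + R(21))*o = (92 + (4 + (1/2)/21))*43 = (92 + (4 + (1/2)*(1/21)))*43 = (92 + (4 + 1/42))*43 = (92 + 169/42)*43 = (4033/42)*43 = 173419/42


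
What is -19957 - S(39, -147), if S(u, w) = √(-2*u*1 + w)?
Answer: -19957 - 15*I ≈ -19957.0 - 15.0*I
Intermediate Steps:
S(u, w) = √(w - 2*u) (S(u, w) = √(-2*u + w) = √(w - 2*u))
-19957 - S(39, -147) = -19957 - √(-147 - 2*39) = -19957 - √(-147 - 78) = -19957 - √(-225) = -19957 - 15*I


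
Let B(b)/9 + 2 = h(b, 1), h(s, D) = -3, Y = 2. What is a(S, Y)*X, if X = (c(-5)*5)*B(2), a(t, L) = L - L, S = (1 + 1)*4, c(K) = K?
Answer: 0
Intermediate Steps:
B(b) = -45 (B(b) = -18 + 9*(-3) = -18 - 27 = -45)
S = 8 (S = 2*4 = 8)
a(t, L) = 0
X = 1125 (X = -5*5*(-45) = -25*(-45) = 1125)
a(S, Y)*X = 0*1125 = 0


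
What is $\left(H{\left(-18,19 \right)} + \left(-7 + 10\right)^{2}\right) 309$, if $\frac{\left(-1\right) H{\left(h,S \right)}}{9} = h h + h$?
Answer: $-848205$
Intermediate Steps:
$H{\left(h,S \right)} = - 9 h - 9 h^{2}$ ($H{\left(h,S \right)} = - 9 \left(h h + h\right) = - 9 \left(h^{2} + h\right) = - 9 \left(h + h^{2}\right) = - 9 h - 9 h^{2}$)
$\left(H{\left(-18,19 \right)} + \left(-7 + 10\right)^{2}\right) 309 = \left(\left(-9\right) \left(-18\right) \left(1 - 18\right) + \left(-7 + 10\right)^{2}\right) 309 = \left(\left(-9\right) \left(-18\right) \left(-17\right) + 3^{2}\right) 309 = \left(-2754 + 9\right) 309 = \left(-2745\right) 309 = -848205$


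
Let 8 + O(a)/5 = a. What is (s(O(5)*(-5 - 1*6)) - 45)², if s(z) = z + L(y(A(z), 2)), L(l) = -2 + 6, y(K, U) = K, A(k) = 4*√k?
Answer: 15376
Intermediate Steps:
O(a) = -40 + 5*a
L(l) = 4
s(z) = 4 + z (s(z) = z + 4 = 4 + z)
(s(O(5)*(-5 - 1*6)) - 45)² = ((4 + (-40 + 5*5)*(-5 - 1*6)) - 45)² = ((4 + (-40 + 25)*(-5 - 6)) - 45)² = ((4 - 15*(-11)) - 45)² = ((4 + 165) - 45)² = (169 - 45)² = 124² = 15376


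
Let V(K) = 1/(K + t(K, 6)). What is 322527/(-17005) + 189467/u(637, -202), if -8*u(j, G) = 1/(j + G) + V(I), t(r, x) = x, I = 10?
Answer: -179394776592477/7669255 ≈ -2.3391e+7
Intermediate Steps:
V(K) = 1/(6 + K) (V(K) = 1/(K + 6) = 1/(6 + K))
u(j, G) = -1/128 - 1/(8*(G + j)) (u(j, G) = -(1/(j + G) + 1/(6 + 10))/8 = -(1/(G + j) + 1/16)/8 = -(1/16 + 1/(G + j))/8 = -1/128 - 1/(8*(G + j)))
322527/(-17005) + 189467/u(637, -202) = 322527/(-17005) + 189467/(((-16 - 1*(-202) - 1*637)/(128*(-202 + 637)))) = 322527*(-1/17005) + 189467/(((1/128)*(-16 + 202 - 637)/435)) = -322527/17005 + 189467/(((1/128)*(1/435)*(-451))) = -322527/17005 + 189467/(-451/55680) = -322527/17005 + 189467*(-55680/451) = -322527/17005 - 10549522560/451 = -179394776592477/7669255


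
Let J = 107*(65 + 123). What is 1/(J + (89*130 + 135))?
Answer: 1/31821 ≈ 3.1426e-5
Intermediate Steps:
J = 20116 (J = 107*188 = 20116)
1/(J + (89*130 + 135)) = 1/(20116 + (89*130 + 135)) = 1/(20116 + (11570 + 135)) = 1/(20116 + 11705) = 1/31821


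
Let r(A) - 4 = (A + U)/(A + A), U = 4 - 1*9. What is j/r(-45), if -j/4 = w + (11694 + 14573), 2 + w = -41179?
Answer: 536904/41 ≈ 13095.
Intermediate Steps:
w = -41181 (w = -2 - 41179 = -41181)
U = -5 (U = 4 - 9 = -5)
r(A) = 4 + (-5 + A)/(2*A) (r(A) = 4 + (A - 5)/(A + A) = 4 + (-5 + A)/((2*A)) = 4 + (-5 + A)*(1/(2*A)) = 4 + (-5 + A)/(2*A))
j = 59656 (j = -4*(-41181 + (11694 + 14573)) = -4*(-41181 + 26267) = -4*(-14914) = 59656)
j/r(-45) = 59656/(((1/2)*(-5 + 9*(-45))/(-45))) = 59656/(((1/2)*(-1/45)*(-5 - 405))) = 59656/(((1/2)*(-1/45)*(-410))) = 59656/(41/9) = 59656*(9/41) = 536904/41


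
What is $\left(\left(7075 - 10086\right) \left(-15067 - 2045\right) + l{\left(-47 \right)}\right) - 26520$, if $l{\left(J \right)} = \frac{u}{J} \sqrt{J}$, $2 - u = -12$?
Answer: $51497712 - \frac{14 i \sqrt{47}}{47} \approx 5.1498 \cdot 10^{7} - 2.0421 i$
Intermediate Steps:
$u = 14$ ($u = 2 - -12 = 2 + 12 = 14$)
$l{\left(J \right)} = \frac{14}{\sqrt{J}}$ ($l{\left(J \right)} = \frac{14}{J} \sqrt{J} = \frac{14}{\sqrt{J}}$)
$\left(\left(7075 - 10086\right) \left(-15067 - 2045\right) + l{\left(-47 \right)}\right) - 26520 = \left(\left(7075 - 10086\right) \left(-15067 - 2045\right) + \frac{14}{i \sqrt{47}}\right) - 26520 = \left(\left(-3011\right) \left(-17112\right) + 14 \left(- \frac{i \sqrt{47}}{47}\right)\right) - 26520 = \left(51524232 - \frac{14 i \sqrt{47}}{47}\right) - 26520 = 51497712 - \frac{14 i \sqrt{47}}{47}$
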